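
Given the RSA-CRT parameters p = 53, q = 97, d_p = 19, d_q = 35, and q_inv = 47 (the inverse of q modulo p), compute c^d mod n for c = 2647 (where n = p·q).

1291

m₁ = c^(d_p) mod p: c ≡ 50 (mod 53), and 50^19 mod 53 = 19.
m₂ = c^(d_q) mod q: c ≡ 28 (mod 97), and 28^35 mod 97 = 30.
h = q_inv·(m₁ − m₂) mod p = 47·(19 − 30) mod 53 = 13.
m = m₂ + h·q = 30 + 13·97 = 1291.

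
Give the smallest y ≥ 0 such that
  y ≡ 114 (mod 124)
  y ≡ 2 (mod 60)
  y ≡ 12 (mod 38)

Combine the congruences pairwise.
gcd(124, 60) = 4 and 4 | (2 − 114), so the pair is consistent; merging gives y ≡ 362 (mod 1860), where 1860 = lcm(124, 60).
gcd(1860, 38) = 2 and 2 | (12 − 362), so the pair is consistent; merging gives y ≡ 7802 (mod 35340), where 35340 = lcm(1860, 38).
The solution is unique modulo lcm(124, 60, 38) = 35340.

7802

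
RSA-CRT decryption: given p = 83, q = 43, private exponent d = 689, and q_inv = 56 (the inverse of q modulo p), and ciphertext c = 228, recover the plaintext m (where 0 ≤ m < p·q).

d_p = d mod (p−1) = 689 mod 82 = 33; d_q = d mod (q−1) = 17.
m₁ = c^(d_p) mod p: c ≡ 62 (mod 83), and 62^33 mod 83 = 34.
m₂ = c^(d_q) mod q: c ≡ 13 (mod 43), and 13^17 mod 43 = 24.
h = q_inv·(m₁ − m₂) mod p = 56·(34 − 24) mod 83 = 62.
m = m₂ + h·q = 24 + 62·43 = 2690.

2690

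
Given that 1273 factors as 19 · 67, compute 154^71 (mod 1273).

884

Mod 19: 154 ≡ 2; by Fermat, exponent reduces to 71 mod 18 = 17; 2^17 ≡ 10 (mod 19).
Mod 67: 154 ≡ 20; by Fermat, exponent reduces to 71 mod 66 = 5; 20^5 ≡ 13 (mod 67).
Combine by CRT: x ≡ 10 (mod 19), x ≡ 13 (mod 67) ⇒ x ≡ 884 (mod 1273).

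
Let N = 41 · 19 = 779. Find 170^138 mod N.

Mod 41: 170 ≡ 6; by Fermat, exponent reduces to 138 mod 40 = 18; 6^18 ≡ 33 (mod 41).
Mod 19: 170 ≡ 18; by Fermat, exponent reduces to 138 mod 18 = 12; 18^12 ≡ 1 (mod 19).
Combine by CRT: x ≡ 33 (mod 41), x ≡ 1 (mod 19) ⇒ x ≡ 115 (mod 779).

115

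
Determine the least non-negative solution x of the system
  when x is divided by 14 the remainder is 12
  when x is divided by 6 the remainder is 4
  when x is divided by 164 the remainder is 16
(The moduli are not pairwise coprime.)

2476

Combine the congruences pairwise.
gcd(14, 6) = 2 and 2 | (4 − 12), so the pair is consistent; merging gives x ≡ 40 (mod 42), where 42 = lcm(14, 6).
gcd(42, 164) = 2 and 2 | (16 − 40), so the pair is consistent; merging gives x ≡ 2476 (mod 3444), where 3444 = lcm(42, 164).
The solution is unique modulo lcm(14, 6, 164) = 3444.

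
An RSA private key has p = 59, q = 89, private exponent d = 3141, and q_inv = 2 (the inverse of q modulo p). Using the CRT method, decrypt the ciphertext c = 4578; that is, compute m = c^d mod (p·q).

d_p = d mod (p−1) = 3141 mod 58 = 9; d_q = d mod (q−1) = 61.
m₁ = c^(d_p) mod p: c ≡ 35 (mod 59), and 35^9 mod 59 = 9.
m₂ = c^(d_q) mod q: c ≡ 39 (mod 89), and 39^61 mod 89 = 67.
h = q_inv·(m₁ − m₂) mod p = 2·(9 − 67) mod 59 = 2.
m = m₂ + h·q = 67 + 2·89 = 245.

245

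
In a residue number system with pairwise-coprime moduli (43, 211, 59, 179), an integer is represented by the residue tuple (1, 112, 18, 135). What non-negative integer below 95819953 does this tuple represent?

85380629

The moduli are pairwise coprime; N = 43·211·59·179 = 95819953.
N/43 = 2228371; 2228371 ≡ 25 (mod 43); 25·31 ≡ 1, so inverse 31.
N/211 = 454123; 454123 ≡ 51 (mod 211); 51·120 ≡ 1, so inverse 120.
N/59 = 1624067; 1624067 ≡ 33 (mod 59); 33·34 ≡ 1, so inverse 34.
N/179 = 535307; 535307 ≡ 97 (mod 179); 97·24 ≡ 1, so inverse 24.
x ≡ 1·2228371·31 + 112·454123·120 + 18·1624067·34 + 135·535307·24 = 8900816305.
8900816305 mod 95819953 = 85380629.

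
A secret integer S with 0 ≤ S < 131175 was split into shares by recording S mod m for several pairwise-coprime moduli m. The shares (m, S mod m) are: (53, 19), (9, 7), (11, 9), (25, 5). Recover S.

From S ≡ 19 (mod 53) write S = 19 + 53t. Substituting into S ≡ 7 (mod 9) gives 53t ≡ 6 (mod 9), and since 8⁻¹ ≡ 8 (mod 9), t ≡ 3. Hence S ≡ 19 + 53·3 = 178 (mod 477).
From S ≡ 178 (mod 477) write S = 178 + 477t. Substituting into S ≡ 9 (mod 11) gives 477t ≡ 7 (mod 11), and since 4⁻¹ ≡ 3 (mod 11), t ≡ 10. Hence S ≡ 178 + 477·10 = 4948 (mod 5247).
From S ≡ 4948 (mod 5247) write S = 4948 + 5247t. Substituting into S ≡ 5 (mod 25) gives 5247t ≡ 7 (mod 25), and since 22⁻¹ ≡ 8 (mod 25), t ≡ 6. Hence S ≡ 4948 + 5247·6 = 36430 (mod 131175).

36430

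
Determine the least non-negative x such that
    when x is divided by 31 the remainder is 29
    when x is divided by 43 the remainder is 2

432

From x ≡ 29 (mod 31) write x = 29 + 31t. Substituting into x ≡ 2 (mod 43) gives 31t ≡ 16 (mod 43), and since 31⁻¹ ≡ 25 (mod 43), t ≡ 13. Hence x ≡ 29 + 31·13 = 432 (mod 1333).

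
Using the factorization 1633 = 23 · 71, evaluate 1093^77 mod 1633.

Mod 23: 1093 ≡ 12; by Fermat, exponent reduces to 77 mod 22 = 11; 12^11 ≡ 1 (mod 23).
Mod 71: 1093 ≡ 28; by Fermat, exponent reduces to 77 mod 70 = 7; 28^7 ≡ 46 (mod 71).
Combine by CRT: x ≡ 1 (mod 23), x ≡ 46 (mod 71) ⇒ x ≡ 898 (mod 1633).

898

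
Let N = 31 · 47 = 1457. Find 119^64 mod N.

Mod 31: 119 ≡ 26; by Fermat, exponent reduces to 64 mod 30 = 4; 26^4 ≡ 5 (mod 31).
Mod 47: 119 ≡ 25; by Fermat, exponent reduces to 64 mod 46 = 18; 25^18 ≡ 4 (mod 47).
Combine by CRT: x ≡ 5 (mod 31), x ≡ 4 (mod 47) ⇒ x ≡ 98 (mod 1457).

98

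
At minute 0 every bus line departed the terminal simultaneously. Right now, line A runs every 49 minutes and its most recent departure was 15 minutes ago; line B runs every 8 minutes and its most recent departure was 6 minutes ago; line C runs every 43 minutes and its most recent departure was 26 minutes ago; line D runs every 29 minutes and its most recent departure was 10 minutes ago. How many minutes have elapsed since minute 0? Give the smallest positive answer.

375502

The moduli are pairwise coprime; N = 49·8·43·29 = 488824.
N/49 = 9976; 9976 ≡ 29 (mod 49); 29·22 ≡ 1, so inverse 22.
N/8 = 61103; 61103 ≡ 7 (mod 8); 7·7 ≡ 1, so inverse 7.
N/43 = 11368; 11368 ≡ 16 (mod 43); 16·35 ≡ 1, so inverse 35.
N/29 = 16856; 16856 ≡ 7 (mod 29); 7·25 ≡ 1, so inverse 25.
t ≡ 15·9976·22 + 6·61103·7 + 26·11368·35 + 10·16856·25 = 20417286.
20417286 mod 488824 = 375502.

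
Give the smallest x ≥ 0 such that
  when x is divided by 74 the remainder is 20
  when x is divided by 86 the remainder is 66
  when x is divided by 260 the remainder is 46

Combine the congruences pairwise.
gcd(74, 86) = 2 and 2 | (66 − 20), so the pair is consistent; merging gives x ≡ 2388 (mod 3182), where 3182 = lcm(74, 86).
gcd(3182, 260) = 2 and 2 | (46 − 2388), so the pair is consistent; merging gives x ≡ 349226 (mod 413660), where 413660 = lcm(3182, 260).
The solution is unique modulo lcm(74, 86, 260) = 413660.

349226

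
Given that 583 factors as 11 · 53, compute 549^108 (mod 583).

Mod 11: 549 ≡ 10; by Fermat, exponent reduces to 108 mod 10 = 8; 10^8 ≡ 1 (mod 11).
Mod 53: 549 ≡ 19; by Fermat, exponent reduces to 108 mod 52 = 4; 19^4 ≡ 47 (mod 53).
Combine by CRT: x ≡ 1 (mod 11), x ≡ 47 (mod 53) ⇒ x ≡ 100 (mod 583).

100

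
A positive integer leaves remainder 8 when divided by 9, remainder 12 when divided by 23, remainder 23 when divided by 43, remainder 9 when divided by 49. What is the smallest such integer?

22598

The moduli are pairwise coprime; N = 9·23·43·49 = 436149.
N/9 = 48461; 48461 ≡ 5 (mod 9); 5·2 ≡ 1, so inverse 2.
N/23 = 18963; 18963 ≡ 11 (mod 23); 11·21 ≡ 1, so inverse 21.
N/43 = 10143; 10143 ≡ 38 (mod 43); 38·17 ≡ 1, so inverse 17.
N/49 = 8901; 8901 ≡ 32 (mod 49); 32·23 ≡ 1, so inverse 23.
m ≡ 8·48461·2 + 12·18963·21 + 23·10143·17 + 9·8901·23 = 11362472.
11362472 mod 436149 = 22598.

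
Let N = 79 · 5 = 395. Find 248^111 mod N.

62

Mod 79: 248 ≡ 11; by Fermat, exponent reduces to 111 mod 78 = 33; 11^33 ≡ 62 (mod 79).
Mod 5: 248 ≡ 3; by Fermat, exponent reduces to 111 mod 4 = 3; 3^3 ≡ 2 (mod 5).
Combine by CRT: x ≡ 62 (mod 79), x ≡ 2 (mod 5) ⇒ x ≡ 62 (mod 395).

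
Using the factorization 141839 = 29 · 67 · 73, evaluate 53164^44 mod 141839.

Mod 29: 53164 ≡ 7; by Fermat, exponent reduces to 44 mod 28 = 16; 7^16 ≡ 20 (mod 29).
Mod 67: 53164 ≡ 33; 33^44 ≡ 37 (mod 67).
Mod 73: 53164 ≡ 20; 20^44 ≡ 36 (mod 73).
Combine by CRT: x ≡ 20 (mod 29), x ≡ 37 (mod 67), x ≡ 36 (mod 73) ⇒ x ≡ 82380 (mod 141839).

82380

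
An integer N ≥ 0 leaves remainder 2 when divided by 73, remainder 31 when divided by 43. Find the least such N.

805

From N ≡ 2 (mod 73) write N = 2 + 73t. Substituting into N ≡ 31 (mod 43) gives 73t ≡ 29 (mod 43), and since 30⁻¹ ≡ 33 (mod 43), t ≡ 11. Hence N ≡ 2 + 73·11 = 805 (mod 3139).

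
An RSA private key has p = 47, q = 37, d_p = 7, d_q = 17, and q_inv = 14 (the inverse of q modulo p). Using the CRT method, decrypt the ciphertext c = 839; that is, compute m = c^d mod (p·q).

743

m₁ = c^(d_p) mod p: c ≡ 40 (mod 47), and 40^7 mod 47 = 38.
m₂ = c^(d_q) mod q: c ≡ 25 (mod 37), and 25^17 mod 37 = 3.
h = q_inv·(m₁ − m₂) mod p = 14·(38 − 3) mod 47 = 20.
m = m₂ + h·q = 3 + 20·37 = 743.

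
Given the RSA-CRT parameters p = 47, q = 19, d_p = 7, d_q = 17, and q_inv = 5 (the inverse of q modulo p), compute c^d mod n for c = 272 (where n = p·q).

m₁ = c^(d_p) mod p: c ≡ 37 (mod 47), and 37^7 mod 47 = 2.
m₂ = c^(d_q) mod q: c ≡ 6 (mod 19), and 6^17 mod 19 = 16.
h = q_inv·(m₁ − m₂) mod p = 5·(2 − 16) mod 47 = 24.
m = m₂ + h·q = 16 + 24·19 = 472.

472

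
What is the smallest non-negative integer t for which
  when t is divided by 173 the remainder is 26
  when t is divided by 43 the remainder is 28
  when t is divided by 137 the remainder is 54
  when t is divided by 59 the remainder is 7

35886108

Combine the congruences pairwise.
From t ≡ 26 (mod 173) write t = 26 + 173s. Substituting into t ≡ 28 (mod 43) gives 173s ≡ 2 (mod 43), and since 1⁻¹ ≡ 1 (mod 43), s ≡ 2. Hence t ≡ 26 + 173·2 = 372 (mod 7439).
From t ≡ 372 (mod 7439) write t = 372 + 7439s. Substituting into t ≡ 54 (mod 137) gives 7439s ≡ 93 (mod 137), and since 41⁻¹ ≡ 127 (mod 137), s ≡ 29. Hence t ≡ 372 + 7439·29 = 216103 (mod 1019143).
From t ≡ 216103 (mod 1019143) write t = 216103 + 1019143s. Substituting into t ≡ 7 (mod 59) gives 1019143s ≡ 21 (mod 59), and since 36⁻¹ ≡ 41 (mod 59), s ≡ 35. Hence t ≡ 216103 + 1019143·35 = 35886108 (mod 60129437).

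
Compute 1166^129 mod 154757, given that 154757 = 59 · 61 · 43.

59508

Mod 59: 1166 ≡ 45; by Fermat, exponent reduces to 129 mod 58 = 13; 45^13 ≡ 36 (mod 59).
Mod 61: 1166 ≡ 7; by Fermat, exponent reduces to 129 mod 60 = 9; 7^9 ≡ 33 (mod 61).
Mod 43: 1166 ≡ 5; by Fermat, exponent reduces to 129 mod 42 = 3; 5^3 ≡ 39 (mod 43).
Combine by CRT: x ≡ 36 (mod 59), x ≡ 33 (mod 61), x ≡ 39 (mod 43) ⇒ x ≡ 59508 (mod 154757).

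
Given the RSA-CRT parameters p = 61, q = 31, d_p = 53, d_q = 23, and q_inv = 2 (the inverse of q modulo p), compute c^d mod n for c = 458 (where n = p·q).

m₁ = c^(d_p) mod p: c ≡ 31 (mod 61), and 31^53 mod 61 = 6.
m₂ = c^(d_q) mod q: c ≡ 24 (mod 31), and 24^23 mod 31 = 21.
h = q_inv·(m₁ − m₂) mod p = 2·(6 − 21) mod 61 = 31.
m = m₂ + h·q = 21 + 31·31 = 982.

982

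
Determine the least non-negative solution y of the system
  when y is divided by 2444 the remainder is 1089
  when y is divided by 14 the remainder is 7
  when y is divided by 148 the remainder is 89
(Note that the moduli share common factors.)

316365

gcd(2444, 14) = 2 and 2 | (7 − 1089), so the pair is consistent; merging gives y ≡ 8421 (mod 17108), where 17108 = lcm(2444, 14).
gcd(17108, 148) = 4 and 4 | (89 − 8421), so the pair is consistent; merging gives y ≡ 316365 (mod 632996), where 632996 = lcm(17108, 148).
The solution is unique modulo lcm(2444, 14, 148) = 632996.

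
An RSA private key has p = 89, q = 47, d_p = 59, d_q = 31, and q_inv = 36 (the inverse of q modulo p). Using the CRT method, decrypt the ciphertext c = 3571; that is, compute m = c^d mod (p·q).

m₁ = c^(d_p) mod p: c ≡ 11 (mod 89), and 11^59 mod 89 = 44.
m₂ = c^(d_q) mod q: c ≡ 46 (mod 47), and 46^31 mod 47 = 46.
h = q_inv·(m₁ − m₂) mod p = 36·(44 − 46) mod 89 = 17.
m = m₂ + h·q = 46 + 17·47 = 845.

845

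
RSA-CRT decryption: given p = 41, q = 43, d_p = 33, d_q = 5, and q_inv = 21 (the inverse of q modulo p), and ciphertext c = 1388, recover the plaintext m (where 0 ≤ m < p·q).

1582

m₁ = c^(d_p) mod p: c ≡ 35 (mod 41), and 35^33 mod 41 = 24.
m₂ = c^(d_q) mod q: c ≡ 12 (mod 43), and 12^5 mod 43 = 34.
h = q_inv·(m₁ − m₂) mod p = 21·(24 − 34) mod 41 = 36.
m = m₂ + h·q = 34 + 36·43 = 1582.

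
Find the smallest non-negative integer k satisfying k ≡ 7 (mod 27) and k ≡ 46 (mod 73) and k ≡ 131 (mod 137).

The moduli are pairwise coprime; N = 27·73·137 = 270027.
N/27 = 10001; 10001 ≡ 11 (mod 27); 11·5 ≡ 1, so inverse 5.
N/73 = 3699; 3699 ≡ 49 (mod 73); 49·3 ≡ 1, so inverse 3.
N/137 = 1971; 1971 ≡ 53 (mod 137); 53·106 ≡ 1, so inverse 106.
k ≡ 7·10001·5 + 46·3699·3 + 131·1971·106 = 28229803.
28229803 mod 270027 = 146995.

146995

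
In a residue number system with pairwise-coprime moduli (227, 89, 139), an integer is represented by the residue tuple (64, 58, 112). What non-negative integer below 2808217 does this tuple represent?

From x ≡ 64 (mod 227) write x = 64 + 227t. Substituting into x ≡ 58 (mod 89) gives 227t ≡ 83 (mod 89), and since 49⁻¹ ≡ 20 (mod 89), t ≡ 58. Hence x ≡ 64 + 227·58 = 13230 (mod 20203).
From x ≡ 13230 (mod 20203) write x = 13230 + 20203t. Substituting into x ≡ 112 (mod 139) gives 20203t ≡ 87 (mod 139), and since 48⁻¹ ≡ 84 (mod 139), t ≡ 80. Hence x ≡ 13230 + 20203·80 = 1629470 (mod 2808217).

1629470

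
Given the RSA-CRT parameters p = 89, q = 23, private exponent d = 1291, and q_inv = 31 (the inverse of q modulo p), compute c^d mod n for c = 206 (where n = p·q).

1678

d_p = d mod (p−1) = 1291 mod 88 = 59; d_q = d mod (q−1) = 15.
m₁ = c^(d_p) mod p: c ≡ 28 (mod 89), and 28^59 mod 89 = 76.
m₂ = c^(d_q) mod q: c ≡ 22 (mod 23), and 22^15 mod 23 = 22.
h = q_inv·(m₁ − m₂) mod p = 31·(76 − 22) mod 89 = 72.
m = m₂ + h·q = 22 + 72·23 = 1678.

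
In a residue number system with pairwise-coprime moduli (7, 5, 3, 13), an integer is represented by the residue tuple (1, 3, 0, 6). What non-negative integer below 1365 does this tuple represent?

The moduli are pairwise coprime; N = 7·5·3·13 = 1365.
N/7 = 195; 195 ≡ 6 (mod 7); 6·6 ≡ 1, so inverse 6.
N/5 = 273; 273 ≡ 3 (mod 5); 3·2 ≡ 1, so inverse 2.
N/3 = 455; 455 ≡ 2 (mod 3); 2·2 ≡ 1, so inverse 2.
N/13 = 105; 105 ≡ 1 (mod 13), inverse 1.
x ≡ 1·195·6 + 3·273·2 + 0·455·2 + 6·105·1 = 3438.
3438 mod 1365 = 708.

708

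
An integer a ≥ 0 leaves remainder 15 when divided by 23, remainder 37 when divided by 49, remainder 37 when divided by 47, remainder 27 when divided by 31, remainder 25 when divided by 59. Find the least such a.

The moduli are pairwise coprime; N = 23·49·47·31·59 = 96880301.
N/23 = 4212187; 4212187 ≡ 13 (mod 23); 13·16 ≡ 1, so inverse 16.
N/49 = 1977149; 1977149 ≡ 48 (mod 49); 48·48 ≡ 1, so inverse 48.
N/47 = 2061283; 2061283 ≡ 4 (mod 47); 4·12 ≡ 1, so inverse 12.
N/31 = 3125171; 3125171 ≡ 30 (mod 31); 30·30 ≡ 1, so inverse 30.
N/59 = 1642039; 1642039 ≡ 10 (mod 59); 10·6 ≡ 1, so inverse 6.
a ≡ 15·4212187·16 + 37·1977149·48 + 37·2061283·12 + 27·3125171·30 + 25·1642039·6 = 8215245516.
8215245516 mod 96880301 = 77300232.

77300232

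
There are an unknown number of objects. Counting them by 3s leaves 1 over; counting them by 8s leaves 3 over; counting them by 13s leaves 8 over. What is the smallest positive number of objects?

307

The moduli are pairwise coprime; M = 3·8·13 = 312.
M/3 = 104; 104 ≡ 2 (mod 3); 2·2 ≡ 1, so inverse 2.
M/8 = 39; 39 ≡ 7 (mod 8); 7·7 ≡ 1, so inverse 7.
M/13 = 24; 24 ≡ 11 (mod 13); 11·6 ≡ 1, so inverse 6.
N ≡ 1·104·2 + 3·39·7 + 8·24·6 = 2179.
2179 mod 312 = 307.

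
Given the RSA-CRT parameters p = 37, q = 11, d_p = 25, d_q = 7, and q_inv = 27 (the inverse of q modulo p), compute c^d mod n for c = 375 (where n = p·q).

56

m₁ = c^(d_p) mod p: c ≡ 5 (mod 37), and 5^25 mod 37 = 19.
m₂ = c^(d_q) mod q: c ≡ 1 (mod 11), and 1^7 mod 11 = 1.
h = q_inv·(m₁ − m₂) mod p = 27·(19 − 1) mod 37 = 5.
m = m₂ + h·q = 1 + 5·11 = 56.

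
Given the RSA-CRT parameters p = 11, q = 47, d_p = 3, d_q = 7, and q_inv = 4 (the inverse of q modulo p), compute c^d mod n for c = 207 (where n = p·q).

m₁ = c^(d_p) mod p: c ≡ 9 (mod 11), and 9^3 mod 11 = 3.
m₂ = c^(d_q) mod q: c ≡ 19 (mod 47), and 19^7 mod 47 = 30.
h = q_inv·(m₁ − m₂) mod p = 4·(3 − 30) mod 11 = 2.
m = m₂ + h·q = 30 + 2·47 = 124.

124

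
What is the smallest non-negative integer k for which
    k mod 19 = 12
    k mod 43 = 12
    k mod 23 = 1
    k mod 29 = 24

414231

The moduli are pairwise coprime; N = 19·43·23·29 = 544939.
N/19 = 28681; 28681 ≡ 10 (mod 19); 10·2 ≡ 1, so inverse 2.
N/43 = 12673; 12673 ≡ 31 (mod 43); 31·25 ≡ 1, so inverse 25.
N/23 = 23693; 23693 ≡ 3 (mod 23); 3·8 ≡ 1, so inverse 8.
N/29 = 18791; 18791 ≡ 28 (mod 29); 28·28 ≡ 1, so inverse 28.
k ≡ 12·28681·2 + 12·12673·25 + 1·23693·8 + 24·18791·28 = 17307340.
17307340 mod 544939 = 414231.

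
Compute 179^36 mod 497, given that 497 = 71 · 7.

Mod 71: 179 ≡ 37; 37^36 ≡ 37 (mod 71).
Mod 7: 179 ≡ 4; since 6 | 36, by Fermat 4^36 ≡ 1 (mod 7).
Combine by CRT: x ≡ 37 (mod 71), x ≡ 1 (mod 7) ⇒ x ≡ 463 (mod 497).

463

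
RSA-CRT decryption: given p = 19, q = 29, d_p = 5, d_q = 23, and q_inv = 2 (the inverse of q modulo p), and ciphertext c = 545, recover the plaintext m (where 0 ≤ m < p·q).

m₁ = c^(d_p) mod p: c ≡ 13 (mod 19), and 13^5 mod 19 = 14.
m₂ = c^(d_q) mod q: c ≡ 23 (mod 29), and 23^23 mod 29 = 7.
h = q_inv·(m₁ − m₂) mod p = 2·(14 − 7) mod 19 = 14.
m = m₂ + h·q = 7 + 14·29 = 413.

413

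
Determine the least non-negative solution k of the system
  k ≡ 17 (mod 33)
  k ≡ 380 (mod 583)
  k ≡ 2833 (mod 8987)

236495

gcd(33, 583) = 11 and 11 | (380 − 17), so the pair is consistent; merging gives k ≡ 380 (mod 1749), where 1749 = lcm(33, 583).
gcd(1749, 8987) = 11 and 11 | (2833 − 380), so the pair is consistent; merging gives k ≡ 236495 (mod 1428933), where 1428933 = lcm(1749, 8987).
The solution is unique modulo lcm(33, 583, 8987) = 1428933.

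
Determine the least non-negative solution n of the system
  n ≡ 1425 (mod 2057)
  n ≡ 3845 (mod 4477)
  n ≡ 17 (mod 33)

gcd(2057, 4477) = 121 and 121 | (3845 − 1425), so the pair is consistent; merging gives n ≡ 75477 (mod 76109), where 76109 = lcm(2057, 4477).
gcd(76109, 33) = 11 and 11 | (17 − 75477), so the pair is consistent; merging gives n ≡ 151586 (mod 228327), where 228327 = lcm(76109, 33).
The solution is unique modulo lcm(2057, 4477, 33) = 228327.

151586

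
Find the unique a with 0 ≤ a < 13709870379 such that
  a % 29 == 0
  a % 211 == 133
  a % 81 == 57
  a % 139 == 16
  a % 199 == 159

7804531011

The moduli are pairwise coprime; N = 29·211·81·139·199 = 13709870379.
N/29 = 472754151; 472754151 ≡ 8 (mod 29); 8·11 ≡ 1, so inverse 11.
N/211 = 64975689; 64975689 ≡ 138 (mod 211); 138·26 ≡ 1, so inverse 26.
N/81 = 169257659; 169257659 ≡ 59 (mod 81); 59·11 ≡ 1, so inverse 11.
N/139 = 98632161; 98632161 ≡ 124 (mod 139); 124·37 ≡ 1, so inverse 37.
N/199 = 68893821; 68893821 ≡ 21 (mod 199); 21·19 ≡ 1, so inverse 19.
a ≡ 0·472754151·11 + 133·64975689·26 + 57·169257659·11 + 16·98632161·37 + 159·68893821·19 = 597328957308.
597328957308 mod 13709870379 = 7804531011.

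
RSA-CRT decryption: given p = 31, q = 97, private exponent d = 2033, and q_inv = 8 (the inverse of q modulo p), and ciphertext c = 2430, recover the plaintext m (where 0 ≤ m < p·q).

859

d_p = d mod (p−1) = 2033 mod 30 = 23; d_q = d mod (q−1) = 17.
m₁ = c^(d_p) mod p: c ≡ 12 (mod 31), and 12^23 mod 31 = 22.
m₂ = c^(d_q) mod q: c ≡ 5 (mod 97), and 5^17 mod 97 = 83.
h = q_inv·(m₁ − m₂) mod p = 8·(22 − 83) mod 31 = 8.
m = m₂ + h·q = 83 + 8·97 = 859.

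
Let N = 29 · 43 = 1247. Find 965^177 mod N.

Mod 29: 965 ≡ 8; by Fermat, exponent reduces to 177 mod 28 = 9; 8^9 ≡ 15 (mod 29).
Mod 43: 965 ≡ 19; by Fermat, exponent reduces to 177 mod 42 = 9; 19^9 ≡ 27 (mod 43).
Combine by CRT: x ≡ 15 (mod 29), x ≡ 27 (mod 43) ⇒ x ≡ 1059 (mod 1247).

1059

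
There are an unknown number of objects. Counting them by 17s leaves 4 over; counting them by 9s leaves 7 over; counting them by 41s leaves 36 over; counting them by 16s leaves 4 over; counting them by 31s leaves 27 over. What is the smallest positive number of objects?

1967380

From N ≡ 4 (mod 17) write N = 4 + 17t. Substituting into N ≡ 7 (mod 9) gives 17t ≡ 3 (mod 9), and since 8⁻¹ ≡ 8 (mod 9), t ≡ 6. Hence N ≡ 4 + 17·6 = 106 (mod 153).
From N ≡ 106 (mod 153) write N = 106 + 153t. Substituting into N ≡ 36 (mod 41) gives 153t ≡ 12 (mod 41), and since 30⁻¹ ≡ 26 (mod 41), t ≡ 25. Hence N ≡ 106 + 153·25 = 3931 (mod 6273).
From N ≡ 3931 (mod 6273) write N = 3931 + 6273t. Substituting into N ≡ 4 (mod 16) gives 6273t ≡ 9 (mod 16), and since 1⁻¹ ≡ 1 (mod 16), t ≡ 9. Hence N ≡ 3931 + 6273·9 = 60388 (mod 100368).
From N ≡ 60388 (mod 100368) write N = 60388 + 100368t. Substituting into N ≡ 27 (mod 31) gives 100368t ≡ 27 (mod 31), and since 21⁻¹ ≡ 3 (mod 31), t ≡ 19. Hence N ≡ 60388 + 100368·19 = 1967380 (mod 3111408).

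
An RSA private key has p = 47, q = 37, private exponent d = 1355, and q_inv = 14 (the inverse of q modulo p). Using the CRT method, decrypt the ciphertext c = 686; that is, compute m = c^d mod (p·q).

1388

d_p = d mod (p−1) = 1355 mod 46 = 21; d_q = d mod (q−1) = 23.
m₁ = c^(d_p) mod p: c ≡ 28 (mod 47), and 28^21 mod 47 = 25.
m₂ = c^(d_q) mod q: c ≡ 20 (mod 37), and 20^23 mod 37 = 19.
h = q_inv·(m₁ − m₂) mod p = 14·(25 − 19) mod 47 = 37.
m = m₂ + h·q = 19 + 37·37 = 1388.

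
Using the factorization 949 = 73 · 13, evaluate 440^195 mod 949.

Mod 73: 440 ≡ 2; by Fermat, exponent reduces to 195 mod 72 = 51; 2^51 ≡ 64 (mod 73).
Mod 13: 440 ≡ 11; by Fermat, exponent reduces to 195 mod 12 = 3; 11^3 ≡ 5 (mod 13).
Combine by CRT: x ≡ 64 (mod 73), x ≡ 5 (mod 13) ⇒ x ≡ 356 (mod 949).

356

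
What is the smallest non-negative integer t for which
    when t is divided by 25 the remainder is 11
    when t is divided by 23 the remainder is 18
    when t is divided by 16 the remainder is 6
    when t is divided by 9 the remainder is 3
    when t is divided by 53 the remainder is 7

2896086

The moduli are pairwise coprime; N = 25·23·16·9·53 = 4388400.
N/25 = 175536; 175536 ≡ 11 (mod 25); 11·16 ≡ 1, so inverse 16.
N/23 = 190800; 190800 ≡ 15 (mod 23); 15·20 ≡ 1, so inverse 20.
N/16 = 274275; 274275 ≡ 3 (mod 16); 3·11 ≡ 1, so inverse 11.
N/9 = 487600; 487600 ≡ 7 (mod 9); 7·4 ≡ 1, so inverse 4.
N/53 = 82800; 82800 ≡ 14 (mod 53); 14·19 ≡ 1, so inverse 19.
t ≡ 11·175536·16 + 18·190800·20 + 6·274275·11 + 3·487600·4 + 7·82800·19 = 134548086.
134548086 mod 4388400 = 2896086.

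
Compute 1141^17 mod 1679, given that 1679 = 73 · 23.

411

Mod 73: 1141 ≡ 46; 46^17 ≡ 46 (mod 73).
Mod 23: 1141 ≡ 14; 14^17 ≡ 20 (mod 23).
Combine by CRT: x ≡ 46 (mod 73), x ≡ 20 (mod 23) ⇒ x ≡ 411 (mod 1679).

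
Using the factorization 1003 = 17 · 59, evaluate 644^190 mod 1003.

Mod 17: 644 ≡ 15; by Fermat, exponent reduces to 190 mod 16 = 14; 15^14 ≡ 13 (mod 17).
Mod 59: 644 ≡ 54; by Fermat, exponent reduces to 190 mod 58 = 16; 54^16 ≡ 19 (mod 59).
Combine by CRT: x ≡ 13 (mod 17), x ≡ 19 (mod 59) ⇒ x ≡ 727 (mod 1003).

727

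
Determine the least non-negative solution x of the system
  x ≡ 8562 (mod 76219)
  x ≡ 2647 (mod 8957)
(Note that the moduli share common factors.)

Combine the congruences pairwise.
gcd(76219, 8957) = 169 and 169 | (2647 − 8562), so the pair is consistent; merging gives x ≡ 2752446 (mod 4039607), where 4039607 = lcm(76219, 8957).
The solution is unique modulo lcm(76219, 8957) = 4039607.

2752446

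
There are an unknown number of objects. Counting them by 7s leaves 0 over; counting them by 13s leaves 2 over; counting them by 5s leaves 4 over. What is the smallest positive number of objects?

The moduli are pairwise coprime; M = 7·13·5 = 455.
M/7 = 65; 65 ≡ 2 (mod 7); 2·4 ≡ 1, so inverse 4.
M/13 = 35; 35 ≡ 9 (mod 13); 9·3 ≡ 1, so inverse 3.
M/5 = 91; 91 ≡ 1 (mod 5), inverse 1.
N ≡ 0·65·4 + 2·35·3 + 4·91·1 = 574.
574 mod 455 = 119.

119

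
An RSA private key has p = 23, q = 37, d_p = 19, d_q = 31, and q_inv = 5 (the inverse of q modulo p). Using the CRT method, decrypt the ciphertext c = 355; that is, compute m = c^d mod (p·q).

205

m₁ = c^(d_p) mod p: c ≡ 10 (mod 23), and 10^19 mod 23 = 21.
m₂ = c^(d_q) mod q: c ≡ 22 (mod 37), and 22^31 mod 37 = 20.
h = q_inv·(m₁ − m₂) mod p = 5·(21 − 20) mod 23 = 5.
m = m₂ + h·q = 20 + 5·37 = 205.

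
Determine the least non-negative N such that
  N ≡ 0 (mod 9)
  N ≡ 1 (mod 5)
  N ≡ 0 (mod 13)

The moduli are pairwise coprime; M = 9·5·13 = 585.
M/9 = 65; 65 ≡ 2 (mod 9); 2·5 ≡ 1, so inverse 5.
M/5 = 117; 117 ≡ 2 (mod 5); 2·3 ≡ 1, so inverse 3.
M/13 = 45; 45 ≡ 6 (mod 13); 6·11 ≡ 1, so inverse 11.
N ≡ 0·65·5 + 1·117·3 + 0·45·11 = 351.
351 mod 585 = 351.

351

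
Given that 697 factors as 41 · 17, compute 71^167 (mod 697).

Mod 41: 71 ≡ 30; by Fermat, exponent reduces to 167 mod 40 = 7; 30^7 ≡ 6 (mod 41).
Mod 17: 71 ≡ 3; by Fermat, exponent reduces to 167 mod 16 = 7; 3^7 ≡ 11 (mod 17).
Combine by CRT: x ≡ 6 (mod 41), x ≡ 11 (mod 17) ⇒ x ≡ 334 (mod 697).

334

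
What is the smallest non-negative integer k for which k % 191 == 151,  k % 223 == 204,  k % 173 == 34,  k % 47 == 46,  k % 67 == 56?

The moduli are pairwise coprime; N = 191·223·173·47·67 = 23203686761.
N/191 = 121485271; 121485271 ≡ 103 (mod 191); 103·102 ≡ 1, so inverse 102.
N/223 = 104052407; 104052407 ≡ 161 (mod 223); 161·205 ≡ 1, so inverse 205.
N/173 = 134125357; 134125357 ≡ 14 (mod 173); 14·136 ≡ 1, so inverse 136.
N/47 = 493695463; 493695463 ≡ 37 (mod 47); 37·14 ≡ 1, so inverse 14.
N/67 = 346323683; 346323683 ≡ 13 (mod 67); 13·31 ≡ 1, so inverse 31.
k ≡ 151·121485271·102 + 204·104052407·205 + 34·134125357·136 + 46·493695463·14 + 56·346323683·31 = 7761941247310.
7761941247310 mod 23203686761 = 11909869136.

11909869136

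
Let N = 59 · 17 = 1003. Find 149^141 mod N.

Mod 59: 149 ≡ 31; by Fermat, exponent reduces to 141 mod 58 = 25; 31^25 ≡ 10 (mod 59).
Mod 17: 149 ≡ 13; by Fermat, exponent reduces to 141 mod 16 = 13; 13^13 ≡ 13 (mod 17).
Combine by CRT: x ≡ 10 (mod 59), x ≡ 13 (mod 17) ⇒ x ≡ 659 (mod 1003).

659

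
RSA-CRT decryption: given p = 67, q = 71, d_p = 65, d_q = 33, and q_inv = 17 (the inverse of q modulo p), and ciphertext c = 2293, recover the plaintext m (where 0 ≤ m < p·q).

m₁ = c^(d_p) mod p: c ≡ 15 (mod 67), and 15^65 mod 67 = 9.
m₂ = c^(d_q) mod q: c ≡ 21 (mod 71), and 21^33 mod 71 = 52.
h = q_inv·(m₁ − m₂) mod p = 17·(9 − 52) mod 67 = 6.
m = m₂ + h·q = 52 + 6·71 = 478.

478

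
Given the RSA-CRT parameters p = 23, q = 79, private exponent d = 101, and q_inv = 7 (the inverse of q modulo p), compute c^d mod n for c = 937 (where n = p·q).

d_p = d mod (p−1) = 101 mod 22 = 13; d_q = d mod (q−1) = 23.
m₁ = c^(d_p) mod p: c ≡ 17 (mod 23), and 17^13 mod 23 = 10.
m₂ = c^(d_q) mod q: c ≡ 68 (mod 79), and 68^23 mod 79 = 77.
h = q_inv·(m₁ − m₂) mod p = 7·(10 − 77) mod 23 = 14.
m = m₂ + h·q = 77 + 14·79 = 1183.

1183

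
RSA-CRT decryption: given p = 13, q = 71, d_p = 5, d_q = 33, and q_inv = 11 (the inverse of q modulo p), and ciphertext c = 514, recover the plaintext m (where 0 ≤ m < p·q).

440

m₁ = c^(d_p) mod p: c ≡ 7 (mod 13), and 7^5 mod 13 = 11.
m₂ = c^(d_q) mod q: c ≡ 17 (mod 71), and 17^33 mod 71 = 14.
h = q_inv·(m₁ − m₂) mod p = 11·(11 − 14) mod 13 = 6.
m = m₂ + h·q = 14 + 6·71 = 440.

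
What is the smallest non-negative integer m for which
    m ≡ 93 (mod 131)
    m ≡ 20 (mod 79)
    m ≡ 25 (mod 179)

267988

Combine the congruences pairwise.
From m ≡ 93 (mod 131) write m = 93 + 131t. Substituting into m ≡ 20 (mod 79) gives 131t ≡ 6 (mod 79), and since 52⁻¹ ≡ 38 (mod 79), t ≡ 70. Hence m ≡ 93 + 131·70 = 9263 (mod 10349).
From m ≡ 9263 (mod 10349) write m = 9263 + 10349t. Substituting into m ≡ 25 (mod 179) gives 10349t ≡ 70 (mod 179), and since 146⁻¹ ≡ 141 (mod 179), t ≡ 25. Hence m ≡ 9263 + 10349·25 = 267988 (mod 1852471).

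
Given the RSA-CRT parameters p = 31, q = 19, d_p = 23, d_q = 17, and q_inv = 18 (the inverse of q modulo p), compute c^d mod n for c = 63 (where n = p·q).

187

m₁ = c^(d_p) mod p: c ≡ 1 (mod 31), and 1^23 mod 31 = 1.
m₂ = c^(d_q) mod q: c ≡ 6 (mod 19), and 6^17 mod 19 = 16.
h = q_inv·(m₁ − m₂) mod p = 18·(1 − 16) mod 31 = 9.
m = m₂ + h·q = 16 + 9·19 = 187.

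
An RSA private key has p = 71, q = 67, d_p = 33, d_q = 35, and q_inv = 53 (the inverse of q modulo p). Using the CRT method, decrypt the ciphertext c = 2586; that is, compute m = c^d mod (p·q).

2806

m₁ = c^(d_p) mod p: c ≡ 30 (mod 71), and 30^33 mod 71 = 37.
m₂ = c^(d_q) mod q: c ≡ 40 (mod 67), and 40^35 mod 67 = 59.
h = q_inv·(m₁ − m₂) mod p = 53·(37 − 59) mod 71 = 41.
m = m₂ + h·q = 59 + 41·67 = 2806.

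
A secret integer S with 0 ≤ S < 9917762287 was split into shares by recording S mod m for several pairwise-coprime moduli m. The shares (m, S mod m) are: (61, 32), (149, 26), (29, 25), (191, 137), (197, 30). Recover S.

2422574040

Combine the congruences pairwise.
From S ≡ 32 (mod 61) write S = 32 + 61t. Substituting into S ≡ 26 (mod 149) gives 61t ≡ 143 (mod 149), and since 61⁻¹ ≡ 22 (mod 149), t ≡ 17. Hence S ≡ 32 + 61·17 = 1069 (mod 9089).
From S ≡ 1069 (mod 9089) write S = 1069 + 9089t. Substituting into S ≡ 25 (mod 29) gives 9089t ≡ 0 (mod 29), and since 12⁻¹ ≡ 17 (mod 29), t ≡ 0. Hence S ≡ 1069 + 9089·0 = 1069 (mod 263581).
From S ≡ 1069 (mod 263581) write S = 1069 + 263581t. Substituting into S ≡ 137 (mod 191) gives 263581t ≡ 23 (mod 191), and since 1⁻¹ ≡ 1 (mod 191), t ≡ 23. Hence S ≡ 1069 + 263581·23 = 6063432 (mod 50343971).
From S ≡ 6063432 (mod 50343971) write S = 6063432 + 50343971t. Substituting into S ≡ 30 (mod 197) gives 50343971t ≡ 61 (mod 197), and since 30⁻¹ ≡ 46 (mod 197), t ≡ 48. Hence S ≡ 6063432 + 50343971·48 = 2422574040 (mod 9917762287).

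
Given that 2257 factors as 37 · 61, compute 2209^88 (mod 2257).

2209

Mod 37: 2209 ≡ 26; by Fermat, exponent reduces to 88 mod 36 = 16; 26^16 ≡ 26 (mod 37).
Mod 61: 2209 ≡ 13; by Fermat, exponent reduces to 88 mod 60 = 28; 13^28 ≡ 13 (mod 61).
Combine by CRT: x ≡ 26 (mod 37), x ≡ 13 (mod 61) ⇒ x ≡ 2209 (mod 2257).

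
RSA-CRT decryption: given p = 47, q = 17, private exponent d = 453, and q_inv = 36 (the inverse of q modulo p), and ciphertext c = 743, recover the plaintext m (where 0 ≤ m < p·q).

d_p = d mod (p−1) = 453 mod 46 = 39; d_q = d mod (q−1) = 5.
m₁ = c^(d_p) mod p: c ≡ 38 (mod 47), and 38^39 mod 47 = 10.
m₂ = c^(d_q) mod q: c ≡ 12 (mod 17), and 12^5 mod 17 = 3.
h = q_inv·(m₁ − m₂) mod p = 36·(10 − 3) mod 47 = 17.
m = m₂ + h·q = 3 + 17·17 = 292.

292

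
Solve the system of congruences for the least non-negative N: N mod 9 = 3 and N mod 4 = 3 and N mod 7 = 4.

Combine the congruences pairwise.
From N ≡ 3 (mod 9) write N = 3 + 9t. Substituting into N ≡ 3 (mod 4) gives 9t ≡ 0 (mod 4), and since 1⁻¹ ≡ 1 (mod 4), t ≡ 0. Hence N ≡ 3 + 9·0 = 3 (mod 36).
From N ≡ 3 (mod 36) write N = 3 + 36t. Substituting into N ≡ 4 (mod 7) gives 36t ≡ 1 (mod 7), and since 1⁻¹ ≡ 1 (mod 7), t ≡ 1. Hence N ≡ 3 + 36·1 = 39 (mod 252).

39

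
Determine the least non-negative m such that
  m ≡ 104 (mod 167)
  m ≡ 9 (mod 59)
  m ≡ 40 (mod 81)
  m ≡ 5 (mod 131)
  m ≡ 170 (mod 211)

7778831881

The moduli are pairwise coprime; N = 167·59·81·131·211 = 22060088613.
N/167 = 132096339; 132096339 ≡ 7 (mod 167); 7·24 ≡ 1, so inverse 24.
N/59 = 373899807; 373899807 ≡ 51 (mod 59); 51·22 ≡ 1, so inverse 22.
N/81 = 272346773; 272346773 ≡ 68 (mod 81); 68·56 ≡ 1, so inverse 56.
N/131 = 168397623; 168397623 ≡ 5 (mod 131); 5·105 ≡ 1, so inverse 105.
N/211 = 104550183; 104550183 ≡ 105 (mod 211); 105·209 ≡ 1, so inverse 209.
m ≡ 104·132096339·24 + 9·373899807·22 + 40·272346773·56 + 5·168397623·105 + 170·104550183·209 = 4816878149515.
4816878149515 mod 22060088613 = 7778831881.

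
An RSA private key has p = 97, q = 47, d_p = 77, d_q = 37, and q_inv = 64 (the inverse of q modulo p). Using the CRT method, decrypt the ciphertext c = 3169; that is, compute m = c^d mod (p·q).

2520

m₁ = c^(d_p) mod p: c ≡ 65 (mod 97), and 65^77 mod 97 = 95.
m₂ = c^(d_q) mod q: c ≡ 20 (mod 47), and 20^37 mod 47 = 29.
h = q_inv·(m₁ − m₂) mod p = 64·(95 − 29) mod 97 = 53.
m = m₂ + h·q = 29 + 53·47 = 2520.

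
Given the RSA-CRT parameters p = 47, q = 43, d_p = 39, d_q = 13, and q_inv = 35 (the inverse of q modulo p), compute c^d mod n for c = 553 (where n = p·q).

m₁ = c^(d_p) mod p: c ≡ 36 (mod 47), and 36^39 mod 47 = 3.
m₂ = c^(d_q) mod q: c ≡ 37 (mod 43), and 37^13 mod 43 = 37.
h = q_inv·(m₁ − m₂) mod p = 35·(3 − 37) mod 47 = 32.
m = m₂ + h·q = 37 + 32·43 = 1413.

1413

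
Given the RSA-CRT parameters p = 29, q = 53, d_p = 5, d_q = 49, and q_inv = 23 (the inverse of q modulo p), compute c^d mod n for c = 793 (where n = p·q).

298

m₁ = c^(d_p) mod p: c ≡ 10 (mod 29), and 10^5 mod 29 = 8.
m₂ = c^(d_q) mod q: c ≡ 51 (mod 53), and 51^49 mod 53 = 33.
h = q_inv·(m₁ − m₂) mod p = 23·(8 − 33) mod 29 = 5.
m = m₂ + h·q = 33 + 5·53 = 298.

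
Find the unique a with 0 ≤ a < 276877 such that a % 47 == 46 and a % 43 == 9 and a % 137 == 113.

From a ≡ 46 (mod 47) write a = 46 + 47t. Substituting into a ≡ 9 (mod 43) gives 47t ≡ 6 (mod 43), and since 4⁻¹ ≡ 11 (mod 43), t ≡ 23. Hence a ≡ 46 + 47·23 = 1127 (mod 2021).
From a ≡ 1127 (mod 2021) write a = 1127 + 2021t. Substituting into a ≡ 113 (mod 137) gives 2021t ≡ 82 (mod 137), and since 103⁻¹ ≡ 4 (mod 137), t ≡ 54. Hence a ≡ 1127 + 2021·54 = 110261 (mod 276877).

110261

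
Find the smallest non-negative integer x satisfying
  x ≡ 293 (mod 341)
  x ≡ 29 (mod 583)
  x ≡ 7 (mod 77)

gcd(341, 583) = 11 and 11 | (29 − 293), so the pair is consistent; merging gives x ≡ 10523 (mod 18073), where 18073 = lcm(341, 583).
gcd(18073, 77) = 11 and 11 | (7 − 10523), so the pair is consistent; merging gives x ≡ 46669 (mod 126511), where 126511 = lcm(18073, 77).
The solution is unique modulo lcm(341, 583, 77) = 126511.

46669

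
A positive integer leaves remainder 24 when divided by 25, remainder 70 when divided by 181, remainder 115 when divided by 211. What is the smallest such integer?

Combine the congruences pairwise.
From a ≡ 24 (mod 25) write a = 24 + 25t. Substituting into a ≡ 70 (mod 181) gives 25t ≡ 46 (mod 181), and since 25⁻¹ ≡ 29 (mod 181), t ≡ 67. Hence a ≡ 24 + 25·67 = 1699 (mod 4525).
From a ≡ 1699 (mod 4525) write a = 1699 + 4525t. Substituting into a ≡ 115 (mod 211) gives 4525t ≡ 104 (mod 211), and since 94⁻¹ ≡ 110 (mod 211), t ≡ 46. Hence a ≡ 1699 + 4525·46 = 209849 (mod 954775).

209849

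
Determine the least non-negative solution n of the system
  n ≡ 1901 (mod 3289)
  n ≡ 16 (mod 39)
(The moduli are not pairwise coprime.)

8479

Combine the congruences pairwise.
gcd(3289, 39) = 13 and 13 | (16 − 1901), so the pair is consistent; merging gives n ≡ 8479 (mod 9867), where 9867 = lcm(3289, 39).
The solution is unique modulo lcm(3289, 39) = 9867.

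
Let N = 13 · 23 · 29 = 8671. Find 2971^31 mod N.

5648

Mod 13: 2971 ≡ 7; by Fermat, exponent reduces to 31 mod 12 = 7; 7^7 ≡ 6 (mod 13).
Mod 23: 2971 ≡ 4; by Fermat, exponent reduces to 31 mod 22 = 9; 4^9 ≡ 13 (mod 23).
Mod 29: 2971 ≡ 13; by Fermat, exponent reduces to 31 mod 28 = 3; 13^3 ≡ 22 (mod 29).
Combine by CRT: x ≡ 6 (mod 13), x ≡ 13 (mod 23), x ≡ 22 (mod 29) ⇒ x ≡ 5648 (mod 8671).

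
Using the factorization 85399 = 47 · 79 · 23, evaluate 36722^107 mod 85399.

13143

Mod 47: 36722 ≡ 15; by Fermat, exponent reduces to 107 mod 46 = 15; 15^15 ≡ 30 (mod 47).
Mod 79: 36722 ≡ 66; by Fermat, exponent reduces to 107 mod 78 = 29; 66^29 ≡ 29 (mod 79).
Mod 23: 36722 ≡ 14; by Fermat, exponent reduces to 107 mod 22 = 19; 14^19 ≡ 10 (mod 23).
Combine by CRT: x ≡ 30 (mod 47), x ≡ 29 (mod 79), x ≡ 10 (mod 23) ⇒ x ≡ 13143 (mod 85399).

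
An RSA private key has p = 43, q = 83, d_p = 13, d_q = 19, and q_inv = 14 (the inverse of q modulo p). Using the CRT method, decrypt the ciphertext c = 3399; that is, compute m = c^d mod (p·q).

882

m₁ = c^(d_p) mod p: c ≡ 2 (mod 43), and 2^13 mod 43 = 22.
m₂ = c^(d_q) mod q: c ≡ 79 (mod 83), and 79^19 mod 83 = 52.
h = q_inv·(m₁ − m₂) mod p = 14·(22 − 52) mod 43 = 10.
m = m₂ + h·q = 52 + 10·83 = 882.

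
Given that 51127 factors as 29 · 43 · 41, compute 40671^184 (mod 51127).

16032

Mod 29: 40671 ≡ 13; by Fermat, exponent reduces to 184 mod 28 = 16; 13^16 ≡ 24 (mod 29).
Mod 43: 40671 ≡ 36; by Fermat, exponent reduces to 184 mod 42 = 16; 36^16 ≡ 36 (mod 43).
Mod 41: 40671 ≡ 40; by Fermat, exponent reduces to 184 mod 40 = 24; 40^24 ≡ 1 (mod 41).
Combine by CRT: x ≡ 24 (mod 29), x ≡ 36 (mod 43), x ≡ 1 (mod 41) ⇒ x ≡ 16032 (mod 51127).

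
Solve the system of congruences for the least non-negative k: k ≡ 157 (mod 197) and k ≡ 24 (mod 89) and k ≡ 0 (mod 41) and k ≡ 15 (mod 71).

2979388

The moduli are pairwise coprime; N = 197·89·41·71 = 51038563.
N/197 = 259079; 259079 ≡ 24 (mod 197); 24·156 ≡ 1, so inverse 156.
N/89 = 573467; 573467 ≡ 40 (mod 89); 40·69 ≡ 1, so inverse 69.
N/41 = 1244843; 1244843 ≡ 1 (mod 41), inverse 1.
N/71 = 718853; 718853 ≡ 49 (mod 71); 49·29 ≡ 1, so inverse 29.
k ≡ 157·259079·156 + 24·573467·69 + 0·1244843·1 + 15·718853·29 = 7607725275.
7607725275 mod 51038563 = 2979388.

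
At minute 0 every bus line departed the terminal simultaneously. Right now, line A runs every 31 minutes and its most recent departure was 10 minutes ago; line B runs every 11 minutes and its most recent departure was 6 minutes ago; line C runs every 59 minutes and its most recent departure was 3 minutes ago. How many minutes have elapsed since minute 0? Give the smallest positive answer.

9620

The moduli are pairwise coprime; N = 31·11·59 = 20119.
N/31 = 649; 649 ≡ 29 (mod 31); 29·15 ≡ 1, so inverse 15.
N/11 = 1829; 1829 ≡ 3 (mod 11); 3·4 ≡ 1, so inverse 4.
N/59 = 341; 341 ≡ 46 (mod 59); 46·9 ≡ 1, so inverse 9.
t ≡ 10·649·15 + 6·1829·4 + 3·341·9 = 150453.
150453 mod 20119 = 9620.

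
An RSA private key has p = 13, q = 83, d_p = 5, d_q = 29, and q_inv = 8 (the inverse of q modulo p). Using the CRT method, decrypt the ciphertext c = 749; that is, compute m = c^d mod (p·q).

m₁ = c^(d_p) mod p: c ≡ 8 (mod 13), and 8^5 mod 13 = 8.
m₂ = c^(d_q) mod q: c ≡ 2 (mod 83), and 2^29 mod 83 = 20.
h = q_inv·(m₁ − m₂) mod p = 8·(8 − 20) mod 13 = 8.
m = m₂ + h·q = 20 + 8·83 = 684.

684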